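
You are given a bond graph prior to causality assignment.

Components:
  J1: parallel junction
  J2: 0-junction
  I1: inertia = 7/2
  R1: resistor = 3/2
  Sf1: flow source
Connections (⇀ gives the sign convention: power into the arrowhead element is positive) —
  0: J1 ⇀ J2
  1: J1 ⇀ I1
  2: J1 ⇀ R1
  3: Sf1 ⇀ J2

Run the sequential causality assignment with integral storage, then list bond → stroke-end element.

β3 →Sf1  (source Sf1 imposes f)
β0 →J2  (closing 0-jn rule on J2)
β1 →I1  (I1 integral (f out))
β2 →J1  (J1: last free bond brings effort in)

#0 →J2
#1 →I1
#2 →J1
#3 →Sf1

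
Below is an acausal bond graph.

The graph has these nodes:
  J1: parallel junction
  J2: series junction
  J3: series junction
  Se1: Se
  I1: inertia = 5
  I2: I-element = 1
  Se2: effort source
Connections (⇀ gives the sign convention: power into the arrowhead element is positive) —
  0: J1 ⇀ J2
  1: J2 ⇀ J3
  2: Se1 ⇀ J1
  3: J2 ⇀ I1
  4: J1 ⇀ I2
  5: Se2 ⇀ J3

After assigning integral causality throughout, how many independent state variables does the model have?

2  (I1, I2 all integral)

β2 stroke→J1  (Se1 fixes effort; stroke away)
β5 stroke→J3  (Se2 fixes effort; stroke away)
β0 stroke→J2  (common-e at J1 fixed by 2)
β4 stroke→I2  (common-e at J1 fixed by 2)
β1 stroke→J2  (only one flow-in slot at J3)
β3 stroke→I1  (only one flow-in slot at J2)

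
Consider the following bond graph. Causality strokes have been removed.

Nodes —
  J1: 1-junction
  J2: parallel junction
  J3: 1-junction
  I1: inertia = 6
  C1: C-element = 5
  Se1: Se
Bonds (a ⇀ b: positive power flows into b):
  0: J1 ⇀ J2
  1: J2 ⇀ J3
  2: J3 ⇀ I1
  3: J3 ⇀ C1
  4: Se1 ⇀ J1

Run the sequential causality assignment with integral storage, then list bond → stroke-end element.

#0 →J2
#1 →J3
#2 →I1
#3 →J3
#4 →J1

bond 4 |J1  (Se1 (Se) sets effort on bond)
bond 0 |J2  (J1 needs exactly one f-in)
bond 1 |J3  (common-e at J2 fixed by 0)
bond 2 |I1  (I1 integral (f out))
bond 3 |J3  (1-jn J3 has f-setter on 2)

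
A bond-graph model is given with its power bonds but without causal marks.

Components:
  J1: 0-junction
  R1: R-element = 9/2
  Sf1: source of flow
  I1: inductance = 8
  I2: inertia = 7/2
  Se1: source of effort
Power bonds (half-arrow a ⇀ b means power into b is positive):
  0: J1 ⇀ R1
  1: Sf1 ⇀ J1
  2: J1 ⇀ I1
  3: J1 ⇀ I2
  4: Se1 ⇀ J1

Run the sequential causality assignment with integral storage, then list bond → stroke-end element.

#1 |Sf1  (Sf1: flow source, stroke at near end)
#4 |J1  (source Se1 imposes e)
#0 |R1  (J1 effort already set via bond 4)
#2 |I1  (J1: bond 4 brought effort, rest push out)
#3 |I2  (0-jn J1 has e-setter on 4)

bond 0 →R1
bond 1 →Sf1
bond 2 →I1
bond 3 →I2
bond 4 →J1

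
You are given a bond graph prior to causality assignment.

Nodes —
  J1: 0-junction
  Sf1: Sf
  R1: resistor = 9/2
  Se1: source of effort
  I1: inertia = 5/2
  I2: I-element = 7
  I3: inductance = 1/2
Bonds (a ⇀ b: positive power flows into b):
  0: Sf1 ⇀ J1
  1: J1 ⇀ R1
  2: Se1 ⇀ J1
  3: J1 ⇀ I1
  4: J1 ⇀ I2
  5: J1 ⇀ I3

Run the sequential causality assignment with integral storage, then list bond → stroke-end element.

#0 stroke at Sf1
#1 stroke at R1
#2 stroke at J1
#3 stroke at I1
#4 stroke at I2
#5 stroke at I3

β0 →Sf1  (Sf1 (Sf) sets flow on bond)
β2 →J1  (source Se1 imposes e)
β1 →R1  (J1: bond 2 brought effort, rest push out)
β3 →I1  (0-jn J1 has e-setter on 2)
β4 →I2  (J1 effort already set via bond 2)
β5 →I3  (J1: bond 2 brought effort, rest push out)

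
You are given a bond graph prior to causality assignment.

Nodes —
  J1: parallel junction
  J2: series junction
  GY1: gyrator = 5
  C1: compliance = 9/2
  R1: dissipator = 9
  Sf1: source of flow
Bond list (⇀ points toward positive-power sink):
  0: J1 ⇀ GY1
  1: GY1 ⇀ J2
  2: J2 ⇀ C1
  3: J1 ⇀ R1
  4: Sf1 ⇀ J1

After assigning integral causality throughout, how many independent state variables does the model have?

1  (C1 all integral)

bond 4 stroke→Sf1  (Sf1 (Sf) sets flow on bond)
bond 2 stroke→J2  (C1 integral (e out))
bond 1 stroke→GY1  (J2 needs exactly one f-in)
bond 0 stroke→GY1  (GY1 both-in/both-out from 1)
bond 3 stroke→J1  (only one effort-in slot at J1)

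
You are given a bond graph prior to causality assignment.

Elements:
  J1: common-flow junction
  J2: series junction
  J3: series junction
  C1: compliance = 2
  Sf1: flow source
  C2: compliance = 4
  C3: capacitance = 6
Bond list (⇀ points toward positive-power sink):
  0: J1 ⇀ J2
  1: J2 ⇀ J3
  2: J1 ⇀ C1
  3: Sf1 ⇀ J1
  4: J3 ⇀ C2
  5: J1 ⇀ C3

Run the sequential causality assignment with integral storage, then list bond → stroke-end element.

#0 |J1
#1 |J2
#2 |J1
#3 |Sf1
#4 |J3
#5 |J1

β3 |Sf1  (Sf1: flow source, stroke at near end)
β0 |J1  (common-f at J1 fixed by 3)
β2 |J1  (1-jn J1 has f-setter on 3)
β5 |J1  (J1 flow already set via bond 3)
β1 |J2  (J2 flow already set via bond 0)
β4 |J3  (common-f at J3 fixed by 1)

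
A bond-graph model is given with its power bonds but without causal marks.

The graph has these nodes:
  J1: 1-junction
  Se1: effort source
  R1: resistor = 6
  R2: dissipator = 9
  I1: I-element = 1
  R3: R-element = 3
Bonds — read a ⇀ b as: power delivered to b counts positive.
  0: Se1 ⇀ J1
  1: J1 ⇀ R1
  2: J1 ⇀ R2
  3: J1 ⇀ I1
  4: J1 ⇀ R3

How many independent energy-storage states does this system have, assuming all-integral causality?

β0 stroke at J1  (Se1 fixes effort; stroke away)
β3 stroke at I1  (prefer integral on I1)
β1 stroke at J1  (common-f at J1 fixed by 3)
β2 stroke at J1  (1-jn J1 has f-setter on 3)
β4 stroke at J1  (common-f at J1 fixed by 3)

1  (I1 all integral)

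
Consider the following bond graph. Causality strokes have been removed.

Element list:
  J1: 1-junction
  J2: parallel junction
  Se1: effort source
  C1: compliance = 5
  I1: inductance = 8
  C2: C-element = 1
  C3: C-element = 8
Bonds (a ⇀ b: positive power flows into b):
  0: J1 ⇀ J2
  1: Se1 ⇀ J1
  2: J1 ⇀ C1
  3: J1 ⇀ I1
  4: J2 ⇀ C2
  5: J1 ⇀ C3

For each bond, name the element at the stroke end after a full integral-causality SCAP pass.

#1 stroke at J1  (Se1 (Se) sets effort on bond)
#2 stroke at J1  (C1: C, integral causality)
#3 stroke at I1  (I1 outputs flow p/I1)
#0 stroke at J1  (1-jn J1 has f-setter on 3)
#5 stroke at J1  (1-jn J1 has f-setter on 3)
#4 stroke at J2  (closing 0-jn rule on J2)

#0 stroke→J1
#1 stroke→J1
#2 stroke→J1
#3 stroke→I1
#4 stroke→J2
#5 stroke→J1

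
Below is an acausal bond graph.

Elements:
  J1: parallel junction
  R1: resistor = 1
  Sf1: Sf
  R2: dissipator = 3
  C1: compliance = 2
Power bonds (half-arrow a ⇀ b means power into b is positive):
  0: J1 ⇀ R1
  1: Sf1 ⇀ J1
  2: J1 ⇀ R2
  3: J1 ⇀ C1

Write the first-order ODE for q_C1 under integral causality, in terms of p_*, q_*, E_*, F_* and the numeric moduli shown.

dq_C1/dt = F_Sf1 - 2*q_C1/3

β1 |Sf1  (source Sf1 imposes f)
β3 |J1  (prefer integral on C1)
β0 |R1  (J1: bond 3 brought effort, rest push out)
β2 |R2  (J1 effort already set via bond 3)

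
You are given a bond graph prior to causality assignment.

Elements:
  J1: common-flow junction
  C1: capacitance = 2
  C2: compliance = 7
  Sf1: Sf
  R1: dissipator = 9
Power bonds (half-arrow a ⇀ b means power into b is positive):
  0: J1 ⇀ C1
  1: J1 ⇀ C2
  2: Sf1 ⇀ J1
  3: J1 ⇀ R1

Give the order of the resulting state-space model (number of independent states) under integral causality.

2  (C1, C2 all integral)

bond 2 |Sf1  (source Sf1 imposes f)
bond 0 |J1  (J1: bond 2 brought flow, rest push out)
bond 1 |J1  (J1: bond 2 brought flow, rest push out)
bond 3 |J1  (1-jn J1 has f-setter on 2)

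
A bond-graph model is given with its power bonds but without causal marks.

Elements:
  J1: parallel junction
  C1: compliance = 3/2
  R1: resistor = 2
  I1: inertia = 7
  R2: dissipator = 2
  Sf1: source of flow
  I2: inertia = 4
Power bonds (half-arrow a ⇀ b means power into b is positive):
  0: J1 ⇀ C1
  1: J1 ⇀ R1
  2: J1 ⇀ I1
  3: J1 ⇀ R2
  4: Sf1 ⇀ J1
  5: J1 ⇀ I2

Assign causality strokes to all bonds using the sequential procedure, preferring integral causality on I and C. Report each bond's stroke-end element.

bond 4 |Sf1  (Sf1 (Sf) sets flow on bond)
bond 0 |J1  (prefer integral on C1)
bond 1 |R1  (J1: bond 0 brought effort, rest push out)
bond 2 |I1  (J1 effort already set via bond 0)
bond 3 |R2  (J1 effort already set via bond 0)
bond 5 |I2  (J1: bond 0 brought effort, rest push out)

b0 stroke→J1
b1 stroke→R1
b2 stroke→I1
b3 stroke→R2
b4 stroke→Sf1
b5 stroke→I2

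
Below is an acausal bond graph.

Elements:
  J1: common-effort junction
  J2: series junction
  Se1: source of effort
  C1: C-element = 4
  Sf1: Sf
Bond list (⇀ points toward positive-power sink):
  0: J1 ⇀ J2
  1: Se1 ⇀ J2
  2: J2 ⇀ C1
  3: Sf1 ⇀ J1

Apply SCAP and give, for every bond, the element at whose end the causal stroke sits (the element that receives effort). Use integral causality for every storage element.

#1 stroke at J2  (Se1 (Se) sets effort on bond)
#3 stroke at Sf1  (source Sf1 imposes f)
#0 stroke at J1  (only one effort-in slot at J1)
#2 stroke at J2  (1-jn J2 has f-setter on 0)

β0 stroke at J1
β1 stroke at J2
β2 stroke at J2
β3 stroke at Sf1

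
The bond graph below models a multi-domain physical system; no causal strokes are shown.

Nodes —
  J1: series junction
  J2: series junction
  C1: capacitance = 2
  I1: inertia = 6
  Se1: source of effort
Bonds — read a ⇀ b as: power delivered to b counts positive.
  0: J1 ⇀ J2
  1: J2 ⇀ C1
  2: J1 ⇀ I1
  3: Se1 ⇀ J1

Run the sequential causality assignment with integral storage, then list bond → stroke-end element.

b0 stroke at J1
b1 stroke at J2
b2 stroke at I1
b3 stroke at J1

#3 |J1  (Se1 (Se) sets effort on bond)
#1 |J2  (C1 integral (e out))
#0 |J1  (J2 needs exactly one f-in)
#2 |I1  (J1: last free bond brings flow in)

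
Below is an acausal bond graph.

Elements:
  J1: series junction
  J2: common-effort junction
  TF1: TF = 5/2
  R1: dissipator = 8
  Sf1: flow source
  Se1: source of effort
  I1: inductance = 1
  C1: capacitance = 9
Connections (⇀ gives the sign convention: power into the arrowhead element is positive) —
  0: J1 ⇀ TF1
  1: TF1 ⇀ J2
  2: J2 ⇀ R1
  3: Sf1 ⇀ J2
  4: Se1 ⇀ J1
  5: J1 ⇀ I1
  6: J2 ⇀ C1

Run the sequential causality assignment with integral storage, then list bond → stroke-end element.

b3 stroke→Sf1  (Sf1: flow source, stroke at near end)
b4 stroke→J1  (source Se1 imposes e)
b5 stroke→I1  (I1 integral (f out))
b0 stroke→J1  (J1 flow already set via bond 5)
b1 stroke→TF1  (TF1 one-in-one-out from 0)
b6 stroke→J2  (prefer integral on C1)
b2 stroke→R1  (J2: bond 6 brought effort, rest push out)

b0 stroke→J1
b1 stroke→TF1
b2 stroke→R1
b3 stroke→Sf1
b4 stroke→J1
b5 stroke→I1
b6 stroke→J2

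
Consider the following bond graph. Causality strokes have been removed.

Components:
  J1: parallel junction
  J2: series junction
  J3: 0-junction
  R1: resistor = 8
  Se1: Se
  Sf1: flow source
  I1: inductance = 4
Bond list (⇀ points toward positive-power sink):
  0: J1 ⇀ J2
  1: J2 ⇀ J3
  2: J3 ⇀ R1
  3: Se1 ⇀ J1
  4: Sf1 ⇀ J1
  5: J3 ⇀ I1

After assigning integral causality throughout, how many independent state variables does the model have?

#3 →J1  (source Se1 imposes e)
#4 →Sf1  (Sf1: flow source, stroke at near end)
#0 →J2  (0-jn J1 has e-setter on 3)
#1 →J3  (only one flow-in slot at J2)
#2 →R1  (J3 effort already set via bond 1)
#5 →I1  (0-jn J3 has e-setter on 1)

1  (I1 all integral)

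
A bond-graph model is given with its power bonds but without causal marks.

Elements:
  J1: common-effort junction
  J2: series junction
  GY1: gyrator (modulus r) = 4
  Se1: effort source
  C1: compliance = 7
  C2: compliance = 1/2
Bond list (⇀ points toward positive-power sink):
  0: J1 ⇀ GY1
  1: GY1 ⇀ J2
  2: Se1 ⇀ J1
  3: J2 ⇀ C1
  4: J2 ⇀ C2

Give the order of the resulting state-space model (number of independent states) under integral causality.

2  (C1, C2 all integral)

b2 stroke at J1  (Se1: effort source, stroke at far end)
b0 stroke at GY1  (J1 effort already set via bond 2)
b1 stroke at GY1  (GY1 both-in/both-out from 0)
b3 stroke at J2  (J2: bond 1 brought flow, rest push out)
b4 stroke at J2  (J2: bond 1 brought flow, rest push out)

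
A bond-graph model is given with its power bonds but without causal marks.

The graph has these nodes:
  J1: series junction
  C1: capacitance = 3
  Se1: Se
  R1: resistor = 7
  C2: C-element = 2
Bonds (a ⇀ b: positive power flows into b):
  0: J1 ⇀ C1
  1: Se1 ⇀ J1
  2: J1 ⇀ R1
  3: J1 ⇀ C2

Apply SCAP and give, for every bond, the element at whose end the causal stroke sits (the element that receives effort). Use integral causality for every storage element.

bond 1 →J1  (Se1: effort source, stroke at far end)
bond 0 →J1  (prefer integral on C1)
bond 3 →J1  (C2 integral (e out))
bond 2 →R1  (only one flow-in slot at J1)

β0 |J1
β1 |J1
β2 |R1
β3 |J1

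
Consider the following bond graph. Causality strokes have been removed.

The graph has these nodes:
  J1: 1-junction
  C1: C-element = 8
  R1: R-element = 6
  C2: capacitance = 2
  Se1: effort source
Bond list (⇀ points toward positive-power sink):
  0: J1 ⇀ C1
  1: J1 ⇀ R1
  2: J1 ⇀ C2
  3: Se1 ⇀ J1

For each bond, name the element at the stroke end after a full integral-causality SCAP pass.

bond 0 stroke at J1
bond 1 stroke at R1
bond 2 stroke at J1
bond 3 stroke at J1

β3 stroke→J1  (Se1: effort source, stroke at far end)
β0 stroke→J1  (prefer integral on C1)
β2 stroke→J1  (C2: C, integral causality)
β1 stroke→R1  (J1 needs exactly one f-in)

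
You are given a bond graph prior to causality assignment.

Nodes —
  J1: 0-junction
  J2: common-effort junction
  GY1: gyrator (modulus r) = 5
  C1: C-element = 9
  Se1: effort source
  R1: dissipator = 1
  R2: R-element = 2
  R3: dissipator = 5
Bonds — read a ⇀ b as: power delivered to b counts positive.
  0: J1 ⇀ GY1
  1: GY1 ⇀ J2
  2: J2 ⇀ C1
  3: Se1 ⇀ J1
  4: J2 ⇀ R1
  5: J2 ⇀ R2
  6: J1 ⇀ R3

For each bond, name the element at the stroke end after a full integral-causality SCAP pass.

bond 0 stroke at GY1
bond 1 stroke at GY1
bond 2 stroke at J2
bond 3 stroke at J1
bond 4 stroke at R1
bond 5 stroke at R2
bond 6 stroke at R3

#3 →J1  (Se1 fixes effort; stroke away)
#0 →GY1  (common-e at J1 fixed by 3)
#6 →R3  (0-jn J1 has e-setter on 3)
#1 →GY1  (through GY1, causality inverts; strokes same side of GY1)
#2 →J2  (C1 integral (e out))
#4 →R1  (common-e at J2 fixed by 2)
#5 →R2  (J2: bond 2 brought effort, rest push out)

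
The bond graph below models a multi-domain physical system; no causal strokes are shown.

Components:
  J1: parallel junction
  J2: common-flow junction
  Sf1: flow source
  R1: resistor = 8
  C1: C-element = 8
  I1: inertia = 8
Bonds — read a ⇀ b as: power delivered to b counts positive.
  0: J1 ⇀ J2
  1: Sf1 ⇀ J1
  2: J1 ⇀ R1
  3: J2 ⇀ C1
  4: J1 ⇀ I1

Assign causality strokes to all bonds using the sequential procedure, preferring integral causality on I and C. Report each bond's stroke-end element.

#0 →J1
#1 →Sf1
#2 →R1
#3 →J2
#4 →I1

β1 stroke→Sf1  (Sf1: flow source, stroke at near end)
β3 stroke→J2  (prefer integral on C1)
β0 stroke→J1  (only one flow-in slot at J2)
β2 stroke→R1  (J1: bond 0 brought effort, rest push out)
β4 stroke→I1  (common-e at J1 fixed by 0)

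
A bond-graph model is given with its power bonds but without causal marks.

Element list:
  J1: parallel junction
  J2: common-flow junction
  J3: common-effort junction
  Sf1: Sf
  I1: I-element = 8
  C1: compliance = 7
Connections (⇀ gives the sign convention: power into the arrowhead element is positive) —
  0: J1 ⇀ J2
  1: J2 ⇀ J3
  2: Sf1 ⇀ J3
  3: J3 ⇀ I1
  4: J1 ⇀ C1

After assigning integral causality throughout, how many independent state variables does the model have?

#2 stroke at Sf1  (Sf1 (Sf) sets flow on bond)
#3 stroke at I1  (I1: I, integral causality)
#1 stroke at J3  (closing 0-jn rule on J3)
#0 stroke at J2  (J2: bond 1 brought flow, rest push out)
#4 stroke at J1  (J1 needs exactly one e-in)

2  (C1, I1 all integral)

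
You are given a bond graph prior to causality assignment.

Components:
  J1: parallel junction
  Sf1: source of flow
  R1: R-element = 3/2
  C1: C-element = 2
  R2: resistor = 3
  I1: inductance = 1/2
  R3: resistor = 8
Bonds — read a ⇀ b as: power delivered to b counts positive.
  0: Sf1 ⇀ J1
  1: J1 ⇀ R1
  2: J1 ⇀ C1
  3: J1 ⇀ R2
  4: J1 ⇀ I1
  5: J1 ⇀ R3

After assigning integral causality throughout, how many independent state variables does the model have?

2  (C1, I1 all integral)

#0 stroke→Sf1  (Sf1 (Sf) sets flow on bond)
#2 stroke→J1  (prefer integral on C1)
#1 stroke→R1  (J1 effort already set via bond 2)
#3 stroke→R2  (J1: bond 2 brought effort, rest push out)
#4 stroke→I1  (0-jn J1 has e-setter on 2)
#5 stroke→R3  (common-e at J1 fixed by 2)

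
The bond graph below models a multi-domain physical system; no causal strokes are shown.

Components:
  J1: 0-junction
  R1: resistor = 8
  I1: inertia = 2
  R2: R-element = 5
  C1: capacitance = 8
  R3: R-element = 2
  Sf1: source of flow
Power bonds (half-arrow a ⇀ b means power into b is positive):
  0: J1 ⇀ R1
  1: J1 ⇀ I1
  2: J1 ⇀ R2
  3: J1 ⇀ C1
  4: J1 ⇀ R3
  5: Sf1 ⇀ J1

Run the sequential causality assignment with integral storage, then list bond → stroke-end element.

b5 stroke→Sf1  (Sf1 (Sf) sets flow on bond)
b1 stroke→I1  (I1: I, integral causality)
b3 stroke→J1  (C1: C, integral causality)
b0 stroke→R1  (common-e at J1 fixed by 3)
b2 stroke→R2  (common-e at J1 fixed by 3)
b4 stroke→R3  (0-jn J1 has e-setter on 3)

bond 0 stroke at R1
bond 1 stroke at I1
bond 2 stroke at R2
bond 3 stroke at J1
bond 4 stroke at R3
bond 5 stroke at Sf1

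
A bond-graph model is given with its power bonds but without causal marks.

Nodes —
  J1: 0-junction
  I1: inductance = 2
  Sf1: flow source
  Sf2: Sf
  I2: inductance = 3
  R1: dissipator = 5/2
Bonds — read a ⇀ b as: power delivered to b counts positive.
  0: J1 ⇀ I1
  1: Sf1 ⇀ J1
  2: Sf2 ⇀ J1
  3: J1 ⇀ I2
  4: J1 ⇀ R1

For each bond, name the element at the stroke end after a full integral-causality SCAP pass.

β1 stroke→Sf1  (source Sf1 imposes f)
β2 stroke→Sf2  (Sf2 fixes flow; stroke at Sf2)
β0 stroke→I1  (I1: I, integral causality)
β3 stroke→I2  (prefer integral on I2)
β4 stroke→J1  (J1: last free bond brings effort in)

bond 0 |I1
bond 1 |Sf1
bond 2 |Sf2
bond 3 |I2
bond 4 |J1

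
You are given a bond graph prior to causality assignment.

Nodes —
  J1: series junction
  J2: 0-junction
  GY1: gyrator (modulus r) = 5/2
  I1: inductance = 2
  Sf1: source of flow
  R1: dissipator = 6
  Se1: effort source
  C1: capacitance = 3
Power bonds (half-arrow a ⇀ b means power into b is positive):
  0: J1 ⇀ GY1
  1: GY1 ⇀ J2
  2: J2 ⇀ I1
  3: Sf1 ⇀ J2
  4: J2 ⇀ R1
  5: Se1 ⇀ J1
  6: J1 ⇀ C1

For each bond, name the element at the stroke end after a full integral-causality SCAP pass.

#3 →Sf1  (Sf1 (Sf) sets flow on bond)
#5 →J1  (source Se1 imposes e)
#2 →I1  (I1: I, integral causality)
#6 →J1  (prefer integral on C1)
#0 →GY1  (closing 1-jn rule on J1)
#1 →GY1  (GY1 both-in/both-out from 0)
#4 →J2  (only one effort-in slot at J2)

bond 0 stroke at GY1
bond 1 stroke at GY1
bond 2 stroke at I1
bond 3 stroke at Sf1
bond 4 stroke at J2
bond 5 stroke at J1
bond 6 stroke at J1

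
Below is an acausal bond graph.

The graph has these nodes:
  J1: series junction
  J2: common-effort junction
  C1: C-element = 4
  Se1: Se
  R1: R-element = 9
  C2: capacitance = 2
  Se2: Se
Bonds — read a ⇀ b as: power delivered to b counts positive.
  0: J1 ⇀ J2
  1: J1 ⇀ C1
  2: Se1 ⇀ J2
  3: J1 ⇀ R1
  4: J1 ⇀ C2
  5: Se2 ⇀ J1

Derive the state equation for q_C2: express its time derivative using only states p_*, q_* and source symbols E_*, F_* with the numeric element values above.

dq_C2/dt = -E_Se1/9 + E_Se2/9 - q_C1/36 - q_C2/18

b2 stroke at J2  (Se1 fixes effort; stroke away)
b5 stroke at J1  (Se2 fixes effort; stroke away)
b0 stroke at J1  (J2: bond 2 brought effort, rest push out)
b1 stroke at J1  (C1 outputs effort q/C1)
b4 stroke at J1  (C2 integral (e out))
b3 stroke at R1  (only one flow-in slot at J1)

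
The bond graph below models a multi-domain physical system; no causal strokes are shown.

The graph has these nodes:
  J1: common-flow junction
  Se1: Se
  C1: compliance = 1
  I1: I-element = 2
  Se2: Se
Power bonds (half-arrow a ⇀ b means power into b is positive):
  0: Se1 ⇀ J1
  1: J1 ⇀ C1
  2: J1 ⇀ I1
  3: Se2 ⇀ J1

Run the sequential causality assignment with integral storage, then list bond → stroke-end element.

#0 stroke at J1  (Se1 fixes effort; stroke away)
#3 stroke at J1  (Se2 fixes effort; stroke away)
#1 stroke at J1  (C1 integral (e out))
#2 stroke at I1  (only one flow-in slot at J1)

bond 0 →J1
bond 1 →J1
bond 2 →I1
bond 3 →J1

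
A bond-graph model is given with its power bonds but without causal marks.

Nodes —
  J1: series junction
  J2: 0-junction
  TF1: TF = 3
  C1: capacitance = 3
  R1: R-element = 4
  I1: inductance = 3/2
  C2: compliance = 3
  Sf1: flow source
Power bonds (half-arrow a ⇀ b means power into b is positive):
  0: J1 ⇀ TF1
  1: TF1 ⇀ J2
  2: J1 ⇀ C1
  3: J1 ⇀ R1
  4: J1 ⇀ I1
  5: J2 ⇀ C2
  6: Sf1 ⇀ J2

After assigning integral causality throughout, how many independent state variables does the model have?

3  (C1, C2, I1 all integral)

b6 |Sf1  (Sf1 fixes flow; stroke at Sf1)
b2 |J1  (C1: C, integral causality)
b4 |I1  (prefer integral on I1)
b0 |J1  (1-jn J1 has f-setter on 4)
b3 |J1  (J1 flow already set via bond 4)
b1 |TF1  (TF1: transformer flips bond 0)
b5 |J2  (closing 0-jn rule on J2)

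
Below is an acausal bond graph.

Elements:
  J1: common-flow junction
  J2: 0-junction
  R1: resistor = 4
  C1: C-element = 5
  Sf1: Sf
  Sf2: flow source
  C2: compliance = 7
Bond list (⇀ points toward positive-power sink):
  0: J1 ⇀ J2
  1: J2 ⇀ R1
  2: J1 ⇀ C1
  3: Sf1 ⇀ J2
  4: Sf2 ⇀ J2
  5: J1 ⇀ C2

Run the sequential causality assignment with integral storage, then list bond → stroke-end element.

#3 stroke→Sf1  (Sf1 (Sf) sets flow on bond)
#4 stroke→Sf2  (source Sf2 imposes f)
#2 stroke→J1  (C1 outputs effort q/C1)
#5 stroke→J1  (C2: C, integral causality)
#0 stroke→J2  (closing 1-jn rule on J1)
#1 stroke→R1  (common-e at J2 fixed by 0)

bond 0 stroke at J2
bond 1 stroke at R1
bond 2 stroke at J1
bond 3 stroke at Sf1
bond 4 stroke at Sf2
bond 5 stroke at J1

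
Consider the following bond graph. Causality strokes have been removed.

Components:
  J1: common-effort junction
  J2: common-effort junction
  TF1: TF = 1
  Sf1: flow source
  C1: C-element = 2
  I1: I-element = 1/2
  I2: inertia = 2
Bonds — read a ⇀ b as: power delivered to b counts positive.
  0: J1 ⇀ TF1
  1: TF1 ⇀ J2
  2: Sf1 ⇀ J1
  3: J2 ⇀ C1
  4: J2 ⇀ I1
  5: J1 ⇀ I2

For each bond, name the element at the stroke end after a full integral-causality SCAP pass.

b0 stroke→J1
b1 stroke→TF1
b2 stroke→Sf1
b3 stroke→J2
b4 stroke→I1
b5 stroke→I2

bond 2 →Sf1  (Sf1 fixes flow; stroke at Sf1)
bond 3 →J2  (C1: C, integral causality)
bond 1 →TF1  (0-jn J2 has e-setter on 3)
bond 4 →I1  (0-jn J2 has e-setter on 3)
bond 0 →J1  (TF1 one-in-one-out from 1)
bond 5 →I2  (0-jn J1 has e-setter on 0)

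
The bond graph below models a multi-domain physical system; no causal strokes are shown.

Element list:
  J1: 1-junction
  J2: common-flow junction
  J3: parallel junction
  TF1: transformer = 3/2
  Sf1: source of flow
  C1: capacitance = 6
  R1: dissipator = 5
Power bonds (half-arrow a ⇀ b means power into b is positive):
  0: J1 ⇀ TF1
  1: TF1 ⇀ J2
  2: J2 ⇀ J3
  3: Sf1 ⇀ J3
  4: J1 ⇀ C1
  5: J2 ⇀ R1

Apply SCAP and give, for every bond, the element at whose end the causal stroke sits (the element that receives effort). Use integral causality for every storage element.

bond 0 |TF1
bond 1 |J2
bond 2 |J3
bond 3 |Sf1
bond 4 |J1
bond 5 |J2

b3 stroke at Sf1  (Sf1 fixes flow; stroke at Sf1)
b2 stroke at J3  (only one effort-in slot at J3)
b1 stroke at J2  (J2 flow already set via bond 2)
b5 stroke at J2  (common-f at J2 fixed by 2)
b0 stroke at TF1  (TF TF1: opposite of bond 1)
b4 stroke at J1  (1-jn J1 has f-setter on 0)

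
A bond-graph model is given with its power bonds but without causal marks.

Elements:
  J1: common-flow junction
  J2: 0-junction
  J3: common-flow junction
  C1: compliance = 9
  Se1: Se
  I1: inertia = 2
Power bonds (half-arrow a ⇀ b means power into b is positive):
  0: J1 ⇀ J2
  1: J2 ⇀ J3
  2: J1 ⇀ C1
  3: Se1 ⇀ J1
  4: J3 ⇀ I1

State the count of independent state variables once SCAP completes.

#3 stroke at J1  (Se1 (Se) sets effort on bond)
#2 stroke at J1  (C1: C, integral causality)
#0 stroke at J2  (only one flow-in slot at J1)
#1 stroke at J3  (J2: bond 0 brought effort, rest push out)
#4 stroke at I1  (only one flow-in slot at J3)

2  (C1, I1 all integral)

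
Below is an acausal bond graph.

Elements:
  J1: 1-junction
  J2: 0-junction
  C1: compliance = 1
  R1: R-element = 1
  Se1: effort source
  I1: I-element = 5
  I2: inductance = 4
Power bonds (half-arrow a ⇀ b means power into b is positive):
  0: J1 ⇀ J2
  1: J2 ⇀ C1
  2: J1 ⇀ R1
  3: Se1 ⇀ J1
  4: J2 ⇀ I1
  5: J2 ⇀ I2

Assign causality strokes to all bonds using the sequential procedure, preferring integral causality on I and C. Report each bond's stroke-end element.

β0 stroke→J1
β1 stroke→J2
β2 stroke→R1
β3 stroke→J1
β4 stroke→I1
β5 stroke→I2

bond 3 stroke at J1  (Se1 (Se) sets effort on bond)
bond 1 stroke at J2  (C1 integral (e out))
bond 0 stroke at J1  (common-e at J2 fixed by 1)
bond 4 stroke at I1  (common-e at J2 fixed by 1)
bond 5 stroke at I2  (0-jn J2 has e-setter on 1)
bond 2 stroke at R1  (J1: last free bond brings flow in)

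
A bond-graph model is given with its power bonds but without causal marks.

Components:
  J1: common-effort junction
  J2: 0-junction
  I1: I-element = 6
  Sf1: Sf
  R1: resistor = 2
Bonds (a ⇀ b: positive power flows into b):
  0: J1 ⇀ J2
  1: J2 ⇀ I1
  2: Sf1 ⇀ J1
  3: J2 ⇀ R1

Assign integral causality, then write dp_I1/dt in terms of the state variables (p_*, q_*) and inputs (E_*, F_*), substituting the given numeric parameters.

bond 2 stroke at Sf1  (Sf1 (Sf) sets flow on bond)
bond 0 stroke at J1  (J1: last free bond brings effort in)
bond 1 stroke at I1  (I1: I, integral causality)
bond 3 stroke at J2  (closing 0-jn rule on J2)

dp_I1/dt = 2*F_Sf1 - p_I1/3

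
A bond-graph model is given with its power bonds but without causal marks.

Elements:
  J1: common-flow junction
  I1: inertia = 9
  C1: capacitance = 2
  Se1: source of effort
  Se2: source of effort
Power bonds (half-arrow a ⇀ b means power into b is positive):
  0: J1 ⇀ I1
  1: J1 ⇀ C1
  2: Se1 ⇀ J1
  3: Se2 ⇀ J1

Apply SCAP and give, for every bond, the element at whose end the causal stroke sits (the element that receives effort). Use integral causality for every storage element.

bond 0 →I1
bond 1 →J1
bond 2 →J1
bond 3 →J1

bond 2 →J1  (Se1 (Se) sets effort on bond)
bond 3 →J1  (Se2 fixes effort; stroke away)
bond 0 →I1  (prefer integral on I1)
bond 1 →J1  (J1: bond 0 brought flow, rest push out)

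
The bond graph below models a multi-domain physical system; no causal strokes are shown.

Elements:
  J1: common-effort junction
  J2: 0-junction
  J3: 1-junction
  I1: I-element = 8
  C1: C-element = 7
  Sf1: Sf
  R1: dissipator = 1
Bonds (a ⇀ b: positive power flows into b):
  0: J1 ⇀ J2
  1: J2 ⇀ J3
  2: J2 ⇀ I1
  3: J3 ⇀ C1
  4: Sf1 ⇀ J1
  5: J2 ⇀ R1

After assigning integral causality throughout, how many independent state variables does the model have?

2  (C1, I1 all integral)

β4 stroke at Sf1  (Sf1 fixes flow; stroke at Sf1)
β0 stroke at J1  (closing 0-jn rule on J1)
β2 stroke at I1  (I1: I, integral causality)
β3 stroke at J3  (C1 outputs effort q/C1)
β1 stroke at J2  (J3 needs exactly one f-in)
β5 stroke at R1  (common-e at J2 fixed by 1)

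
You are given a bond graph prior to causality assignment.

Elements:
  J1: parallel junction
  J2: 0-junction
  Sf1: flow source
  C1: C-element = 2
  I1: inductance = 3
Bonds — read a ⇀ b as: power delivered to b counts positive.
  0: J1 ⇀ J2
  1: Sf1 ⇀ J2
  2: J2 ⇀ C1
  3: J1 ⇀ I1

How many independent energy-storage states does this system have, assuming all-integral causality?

bond 1 |Sf1  (Sf1 fixes flow; stroke at Sf1)
bond 2 |J2  (C1 outputs effort q/C1)
bond 0 |J1  (common-e at J2 fixed by 2)
bond 3 |I1  (J1: bond 0 brought effort, rest push out)

2  (C1, I1 all integral)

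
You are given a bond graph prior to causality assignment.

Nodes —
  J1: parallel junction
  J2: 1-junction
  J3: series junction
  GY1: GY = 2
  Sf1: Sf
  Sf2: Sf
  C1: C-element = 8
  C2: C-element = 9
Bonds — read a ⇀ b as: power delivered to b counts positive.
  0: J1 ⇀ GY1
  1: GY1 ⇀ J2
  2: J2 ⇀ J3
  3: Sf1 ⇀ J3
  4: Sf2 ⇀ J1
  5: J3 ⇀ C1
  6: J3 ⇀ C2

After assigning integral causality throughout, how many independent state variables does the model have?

b3 |Sf1  (Sf1 (Sf) sets flow on bond)
b4 |Sf2  (Sf2 fixes flow; stroke at Sf2)
b0 |J1  (only one effort-in slot at J1)
b2 |J3  (common-f at J3 fixed by 3)
b5 |J3  (J3 flow already set via bond 3)
b6 |J3  (common-f at J3 fixed by 3)
b1 |J2  (through GY1, causality inverts; strokes same side of GY1)

2  (C1, C2 all integral)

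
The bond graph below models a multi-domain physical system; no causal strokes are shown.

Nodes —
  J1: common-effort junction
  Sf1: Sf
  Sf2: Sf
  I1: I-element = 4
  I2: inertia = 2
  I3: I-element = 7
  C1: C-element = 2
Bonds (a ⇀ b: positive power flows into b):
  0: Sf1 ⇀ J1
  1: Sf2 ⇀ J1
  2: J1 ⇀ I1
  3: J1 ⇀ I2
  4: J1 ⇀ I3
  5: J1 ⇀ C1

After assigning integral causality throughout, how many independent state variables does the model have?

bond 0 →Sf1  (Sf1 fixes flow; stroke at Sf1)
bond 1 →Sf2  (Sf2 fixes flow; stroke at Sf2)
bond 2 →I1  (I1: I, integral causality)
bond 3 →I2  (I2 outputs flow p/I2)
bond 4 →I3  (I3 integral (f out))
bond 5 →J1  (J1: last free bond brings effort in)

4  (C1, I1, I2, I3 all integral)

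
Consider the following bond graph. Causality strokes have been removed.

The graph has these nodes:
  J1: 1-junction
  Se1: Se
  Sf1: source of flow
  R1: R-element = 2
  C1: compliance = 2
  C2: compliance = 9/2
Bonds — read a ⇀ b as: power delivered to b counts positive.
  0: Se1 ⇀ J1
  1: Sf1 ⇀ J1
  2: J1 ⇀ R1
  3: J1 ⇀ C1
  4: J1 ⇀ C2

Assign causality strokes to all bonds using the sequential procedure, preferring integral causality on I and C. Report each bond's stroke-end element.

β0 stroke at J1  (source Se1 imposes e)
β1 stroke at Sf1  (Sf1 (Sf) sets flow on bond)
β2 stroke at J1  (1-jn J1 has f-setter on 1)
β3 stroke at J1  (common-f at J1 fixed by 1)
β4 stroke at J1  (J1: bond 1 brought flow, rest push out)

b0 stroke→J1
b1 stroke→Sf1
b2 stroke→J1
b3 stroke→J1
b4 stroke→J1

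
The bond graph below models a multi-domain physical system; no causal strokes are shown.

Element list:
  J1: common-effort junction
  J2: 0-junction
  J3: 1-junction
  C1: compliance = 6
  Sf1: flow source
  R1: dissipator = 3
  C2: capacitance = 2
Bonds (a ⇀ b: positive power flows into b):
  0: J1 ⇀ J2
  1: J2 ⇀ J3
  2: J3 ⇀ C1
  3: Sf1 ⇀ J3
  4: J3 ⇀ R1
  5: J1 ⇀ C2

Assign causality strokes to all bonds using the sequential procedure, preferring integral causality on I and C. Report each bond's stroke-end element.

bond 0 stroke at J2
bond 1 stroke at J3
bond 2 stroke at J3
bond 3 stroke at Sf1
bond 4 stroke at J3
bond 5 stroke at J1

b3 →Sf1  (Sf1 fixes flow; stroke at Sf1)
b1 →J3  (common-f at J3 fixed by 3)
b2 →J3  (1-jn J3 has f-setter on 3)
b4 →J3  (1-jn J3 has f-setter on 3)
b0 →J2  (J2: last free bond brings effort in)
b5 →J1  (only one effort-in slot at J1)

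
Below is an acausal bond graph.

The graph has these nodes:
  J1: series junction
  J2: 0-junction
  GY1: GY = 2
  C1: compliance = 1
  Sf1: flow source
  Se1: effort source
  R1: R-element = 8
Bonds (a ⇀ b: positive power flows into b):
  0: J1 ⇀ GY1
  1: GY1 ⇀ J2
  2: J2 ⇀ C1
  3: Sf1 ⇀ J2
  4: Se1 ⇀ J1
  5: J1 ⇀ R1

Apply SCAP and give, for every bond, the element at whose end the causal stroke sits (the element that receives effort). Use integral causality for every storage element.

#0 →GY1
#1 →GY1
#2 →J2
#3 →Sf1
#4 →J1
#5 →J1

β3 stroke at Sf1  (Sf1 (Sf) sets flow on bond)
β4 stroke at J1  (Se1 fixes effort; stroke away)
β2 stroke at J2  (prefer integral on C1)
β1 stroke at GY1  (common-e at J2 fixed by 2)
β0 stroke at GY1  (GY1 both-in/both-out from 1)
β5 stroke at J1  (J1: bond 0 brought flow, rest push out)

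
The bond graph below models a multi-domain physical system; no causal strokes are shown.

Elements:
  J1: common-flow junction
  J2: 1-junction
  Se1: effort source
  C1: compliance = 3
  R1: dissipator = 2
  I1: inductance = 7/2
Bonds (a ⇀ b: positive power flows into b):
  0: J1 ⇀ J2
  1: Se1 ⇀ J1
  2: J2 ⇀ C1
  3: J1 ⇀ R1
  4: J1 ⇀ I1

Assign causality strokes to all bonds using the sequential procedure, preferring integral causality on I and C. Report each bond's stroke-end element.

bond 1 →J1  (Se1 fixes effort; stroke away)
bond 2 →J2  (C1 integral (e out))
bond 0 →J1  (J2 needs exactly one f-in)
bond 4 →I1  (I1 outputs flow p/I1)
bond 3 →J1  (common-f at J1 fixed by 4)

b0 stroke→J1
b1 stroke→J1
b2 stroke→J2
b3 stroke→J1
b4 stroke→I1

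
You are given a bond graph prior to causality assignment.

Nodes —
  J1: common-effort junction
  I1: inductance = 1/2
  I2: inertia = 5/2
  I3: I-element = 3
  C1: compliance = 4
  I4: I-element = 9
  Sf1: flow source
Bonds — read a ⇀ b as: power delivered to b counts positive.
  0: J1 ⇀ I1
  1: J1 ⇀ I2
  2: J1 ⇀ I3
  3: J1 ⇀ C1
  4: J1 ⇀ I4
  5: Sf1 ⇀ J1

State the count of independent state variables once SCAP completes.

5  (C1, I1, I2, I3, I4 all integral)

bond 5 stroke at Sf1  (Sf1: flow source, stroke at near end)
bond 0 stroke at I1  (I1: I, integral causality)
bond 1 stroke at I2  (prefer integral on I2)
bond 2 stroke at I3  (I3 outputs flow p/I3)
bond 3 stroke at J1  (C1 outputs effort q/C1)
bond 4 stroke at I4  (J1: bond 3 brought effort, rest push out)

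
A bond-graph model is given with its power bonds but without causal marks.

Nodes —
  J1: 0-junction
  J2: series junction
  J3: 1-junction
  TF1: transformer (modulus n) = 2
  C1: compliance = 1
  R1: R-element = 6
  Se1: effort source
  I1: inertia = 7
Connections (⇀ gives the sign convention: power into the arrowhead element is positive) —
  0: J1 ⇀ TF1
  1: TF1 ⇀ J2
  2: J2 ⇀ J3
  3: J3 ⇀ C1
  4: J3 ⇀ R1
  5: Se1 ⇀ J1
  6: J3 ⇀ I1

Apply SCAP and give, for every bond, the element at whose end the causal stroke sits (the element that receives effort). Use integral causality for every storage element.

#0 →TF1
#1 →J2
#2 →J3
#3 →J3
#4 →J3
#5 →J1
#6 →I1

#5 |J1  (source Se1 imposes e)
#0 |TF1  (J1 effort already set via bond 5)
#1 |J2  (TF1 one-in-one-out from 0)
#2 |J3  (only one flow-in slot at J2)
#3 |J3  (C1: C, integral causality)
#6 |I1  (prefer integral on I1)
#4 |J3  (J3: bond 6 brought flow, rest push out)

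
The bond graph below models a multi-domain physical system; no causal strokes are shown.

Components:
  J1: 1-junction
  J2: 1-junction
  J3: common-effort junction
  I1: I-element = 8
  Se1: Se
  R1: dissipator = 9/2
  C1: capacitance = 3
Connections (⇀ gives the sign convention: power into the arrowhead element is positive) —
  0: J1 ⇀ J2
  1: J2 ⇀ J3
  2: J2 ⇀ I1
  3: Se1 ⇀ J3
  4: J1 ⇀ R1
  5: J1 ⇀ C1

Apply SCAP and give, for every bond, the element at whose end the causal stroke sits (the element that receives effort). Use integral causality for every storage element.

#0 |J2
#1 |J2
#2 |I1
#3 |J3
#4 |J1
#5 |J1

#3 stroke→J3  (Se1 (Se) sets effort on bond)
#1 stroke→J2  (J3 effort already set via bond 3)
#2 stroke→I1  (I1 outputs flow p/I1)
#0 stroke→J2  (1-jn J2 has f-setter on 2)
#4 stroke→J1  (J1 flow already set via bond 0)
#5 stroke→J1  (common-f at J1 fixed by 0)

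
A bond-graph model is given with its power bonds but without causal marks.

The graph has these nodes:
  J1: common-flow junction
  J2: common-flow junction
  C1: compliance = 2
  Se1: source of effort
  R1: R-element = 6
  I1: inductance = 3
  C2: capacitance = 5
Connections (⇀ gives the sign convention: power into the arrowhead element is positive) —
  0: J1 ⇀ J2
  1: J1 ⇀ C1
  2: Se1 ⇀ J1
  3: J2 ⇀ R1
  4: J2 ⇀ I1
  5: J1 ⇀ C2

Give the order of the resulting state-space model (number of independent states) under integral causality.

3  (C1, C2, I1 all integral)

β2 stroke→J1  (Se1 (Se) sets effort on bond)
β1 stroke→J1  (C1 outputs effort q/C1)
β4 stroke→I1  (I1 outputs flow p/I1)
β0 stroke→J2  (J2 flow already set via bond 4)
β3 stroke→J2  (J2 flow already set via bond 4)
β5 stroke→J1  (common-f at J1 fixed by 0)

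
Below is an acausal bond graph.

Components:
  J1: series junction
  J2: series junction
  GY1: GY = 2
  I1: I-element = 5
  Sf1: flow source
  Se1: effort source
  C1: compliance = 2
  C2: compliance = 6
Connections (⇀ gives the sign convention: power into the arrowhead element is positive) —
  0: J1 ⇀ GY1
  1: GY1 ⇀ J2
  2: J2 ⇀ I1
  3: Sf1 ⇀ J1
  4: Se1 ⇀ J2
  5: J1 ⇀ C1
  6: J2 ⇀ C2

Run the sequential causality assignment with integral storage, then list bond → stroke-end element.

b3 stroke at Sf1  (Sf1: flow source, stroke at near end)
b4 stroke at J2  (Se1 fixes effort; stroke away)
b0 stroke at J1  (common-f at J1 fixed by 3)
b5 stroke at J1  (J1: bond 3 brought flow, rest push out)
b1 stroke at J2  (GY GY1: same side as bond 0)
b2 stroke at I1  (I1 integral (f out))
b6 stroke at J2  (common-f at J2 fixed by 2)

b0 stroke at J1
b1 stroke at J2
b2 stroke at I1
b3 stroke at Sf1
b4 stroke at J2
b5 stroke at J1
b6 stroke at J2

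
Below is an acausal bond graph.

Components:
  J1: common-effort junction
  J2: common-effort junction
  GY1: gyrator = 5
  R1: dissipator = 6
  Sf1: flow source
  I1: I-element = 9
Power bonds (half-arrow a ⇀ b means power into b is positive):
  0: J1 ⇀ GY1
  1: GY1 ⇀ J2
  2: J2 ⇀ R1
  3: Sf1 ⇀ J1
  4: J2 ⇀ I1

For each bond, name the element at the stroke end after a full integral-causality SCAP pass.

#3 |Sf1  (source Sf1 imposes f)
#0 |J1  (J1: last free bond brings effort in)
#1 |J2  (GY GY1: same side as bond 0)
#2 |R1  (J2: bond 1 brought effort, rest push out)
#4 |I1  (J2: bond 1 brought effort, rest push out)

#0 |J1
#1 |J2
#2 |R1
#3 |Sf1
#4 |I1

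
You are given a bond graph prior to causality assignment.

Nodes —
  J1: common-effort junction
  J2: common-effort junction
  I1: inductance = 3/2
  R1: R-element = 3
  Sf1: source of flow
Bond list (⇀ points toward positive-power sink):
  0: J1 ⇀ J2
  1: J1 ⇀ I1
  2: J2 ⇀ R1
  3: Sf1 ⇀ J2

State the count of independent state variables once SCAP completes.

#3 →Sf1  (source Sf1 imposes f)
#1 →I1  (I1: I, integral causality)
#0 →J1  (only one effort-in slot at J1)
#2 →J2  (J2: last free bond brings effort in)

1  (I1 all integral)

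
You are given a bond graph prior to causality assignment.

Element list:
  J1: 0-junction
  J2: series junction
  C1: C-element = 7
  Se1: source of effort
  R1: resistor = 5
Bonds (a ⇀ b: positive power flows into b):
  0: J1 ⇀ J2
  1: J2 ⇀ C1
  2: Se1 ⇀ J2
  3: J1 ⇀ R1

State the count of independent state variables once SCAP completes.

1  (C1 all integral)

bond 2 stroke→J2  (Se1 fixes effort; stroke away)
bond 1 stroke→J2  (C1: C, integral causality)
bond 0 stroke→J1  (closing 1-jn rule on J2)
bond 3 stroke→R1  (J1: bond 0 brought effort, rest push out)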